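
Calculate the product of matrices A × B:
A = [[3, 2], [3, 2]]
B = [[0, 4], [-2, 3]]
[[-4, 18], [-4, 18]]

Matrix multiplication:
C[0][0] = 3×0 + 2×-2 = -4
C[0][1] = 3×4 + 2×3 = 18
C[1][0] = 3×0 + 2×-2 = -4
C[1][1] = 3×4 + 2×3 = 18
Result: [[-4, 18], [-4, 18]]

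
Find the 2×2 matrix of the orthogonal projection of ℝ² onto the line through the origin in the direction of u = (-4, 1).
[[16/17, -4/17], [-4/17, 1/17]]

The orthogonal projection onto the line spanned by a nonzero vector u = (a, b) has matrix P = (u uᵀ) / (uᵀ u) = (1/(a² + b²)) · [[a², ab], [ab, b²]].
Here u = (-4, 1), so a² + b² = 16 + 1 = 17.
P = (1/17) · [[16, -4], [-4, 1]] = [[16/17, -4/17], [-4/17, 1/17]].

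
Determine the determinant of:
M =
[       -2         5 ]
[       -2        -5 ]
det(M) = 20

For a 2×2 matrix [[a, b], [c, d]], det = a*d - b*c.
det(M) = (-2)*(-5) - (5)*(-2) = 10 + 10 = 20.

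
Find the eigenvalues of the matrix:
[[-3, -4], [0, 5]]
λ = -3 and λ = 5

Characteristic equation: det(A - λI) = 0
λ² - (trace)λ + (det) = 0
λ² - (2)λ + (-15) = 0
λ² - 2λ - 15 = 0
Solving: λ = -3, 5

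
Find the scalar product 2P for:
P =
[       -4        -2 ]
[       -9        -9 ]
2P =
[       -8        -4 ]
[      -18       -18 ]

Scalar multiplication is elementwise: (2P)[i][j] = 2 * P[i][j].
  (2P)[0][0] = 2 * (-4) = -8
  (2P)[0][1] = 2 * (-2) = -4
  (2P)[1][0] = 2 * (-9) = -18
  (2P)[1][1] = 2 * (-9) = -18
2P =
[       -8        -4 ]
[      -18       -18 ]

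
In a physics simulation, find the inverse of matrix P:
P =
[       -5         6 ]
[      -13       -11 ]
det(P) = 133
P⁻¹ =
[  -11/133    -6/133 ]
[   13/133    -5/133 ]

For a 2×2 matrix P = [[a, b], [c, d]] with det(P) ≠ 0, P⁻¹ = (1/det(P)) * [[d, -b], [-c, a]].
det(P) = (-5)*(-11) - (6)*(-13) = 55 + 78 = 133.
P⁻¹ = (1/133) * [[-11, -6], [13, -5]].
Dividing each entry by 133 and reducing:
P⁻¹ =
[  -11/133    -6/133 ]
[   13/133    -5/133 ]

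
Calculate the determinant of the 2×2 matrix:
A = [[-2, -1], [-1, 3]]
-7

For A = [[a, b], [c, d]], det(A) = a*d - b*c.
det(A) = (-2)*(3) - (-1)*(-1) = -6 - 1 = -7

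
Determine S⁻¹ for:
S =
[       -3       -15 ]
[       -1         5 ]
det(S) = -30
S⁻¹ =
[     -1/6      -1/2 ]
[    -1/30      1/10 ]

For a 2×2 matrix S = [[a, b], [c, d]] with det(S) ≠ 0, S⁻¹ = (1/det(S)) * [[d, -b], [-c, a]].
det(S) = (-3)*(5) - (-15)*(-1) = -15 - 15 = -30.
S⁻¹ = (1/-30) * [[5, 15], [1, -3]].
Dividing each entry by -30 and reducing:
S⁻¹ =
[     -1/6      -1/2 ]
[    -1/30      1/10 ]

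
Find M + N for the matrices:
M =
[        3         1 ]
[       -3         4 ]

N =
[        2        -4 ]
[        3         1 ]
M + N =
[        5        -3 ]
[        0         5 ]

Matrix addition is elementwise: (M+N)[i][j] = M[i][j] + N[i][j].
  (M+N)[0][0] = (3) + (2) = 5
  (M+N)[0][1] = (1) + (-4) = -3
  (M+N)[1][0] = (-3) + (3) = 0
  (M+N)[1][1] = (4) + (1) = 5
M + N =
[        5        -3 ]
[        0         5 ]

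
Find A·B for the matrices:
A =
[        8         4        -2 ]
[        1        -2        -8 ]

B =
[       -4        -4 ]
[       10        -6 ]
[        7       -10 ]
AB =
[       -6       -36 ]
[      -80        88 ]

Matrix multiplication: (AB)[i][j] = sum over k of A[i][k] * B[k][j].
  (AB)[0][0] = (8)*(-4) + (4)*(10) + (-2)*(7) = -6
  (AB)[0][1] = (8)*(-4) + (4)*(-6) + (-2)*(-10) = -36
  (AB)[1][0] = (1)*(-4) + (-2)*(10) + (-8)*(7) = -80
  (AB)[1][1] = (1)*(-4) + (-2)*(-6) + (-8)*(-10) = 88
AB =
[       -6       -36 ]
[      -80        88 ]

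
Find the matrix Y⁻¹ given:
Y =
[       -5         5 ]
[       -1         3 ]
det(Y) = -10
Y⁻¹ =
[    -3/10       1/2 ]
[    -1/10       1/2 ]

For a 2×2 matrix Y = [[a, b], [c, d]] with det(Y) ≠ 0, Y⁻¹ = (1/det(Y)) * [[d, -b], [-c, a]].
det(Y) = (-5)*(3) - (5)*(-1) = -15 + 5 = -10.
Y⁻¹ = (1/-10) * [[3, -5], [1, -5]].
Dividing each entry by -10 and reducing:
Y⁻¹ =
[    -3/10       1/2 ]
[    -1/10       1/2 ]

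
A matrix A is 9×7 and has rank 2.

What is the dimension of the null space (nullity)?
5

The rank-nullity theorem for an m×n matrix states:
rank(A) + nullity(A) = n (the number of columns).
Here n = 7 and rank(A) = 2, so nullity(A) = 7 - 2 = 5.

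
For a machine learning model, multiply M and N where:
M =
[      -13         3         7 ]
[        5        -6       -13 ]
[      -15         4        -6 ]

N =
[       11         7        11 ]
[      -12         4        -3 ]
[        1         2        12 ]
MN =
[     -172       -65       -68 ]
[      114       -15       -83 ]
[     -219      -101      -249 ]

Matrix multiplication: (MN)[i][j] = sum over k of M[i][k] * N[k][j].
  (MN)[0][0] = (-13)*(11) + (3)*(-12) + (7)*(1) = -172
  (MN)[0][1] = (-13)*(7) + (3)*(4) + (7)*(2) = -65
  (MN)[0][2] = (-13)*(11) + (3)*(-3) + (7)*(12) = -68
  (MN)[1][0] = (5)*(11) + (-6)*(-12) + (-13)*(1) = 114
  (MN)[1][1] = (5)*(7) + (-6)*(4) + (-13)*(2) = -15
  (MN)[1][2] = (5)*(11) + (-6)*(-3) + (-13)*(12) = -83
  (MN)[2][0] = (-15)*(11) + (4)*(-12) + (-6)*(1) = -219
  (MN)[2][1] = (-15)*(7) + (4)*(4) + (-6)*(2) = -101
  (MN)[2][2] = (-15)*(11) + (4)*(-3) + (-6)*(12) = -249
MN =
[     -172       -65       -68 ]
[      114       -15       -83 ]
[     -219      -101      -249 ]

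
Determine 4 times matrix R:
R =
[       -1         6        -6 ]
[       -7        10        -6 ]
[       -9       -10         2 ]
4R =
[       -4        24       -24 ]
[      -28        40       -24 ]
[      -36       -40         8 ]

Scalar multiplication is elementwise: (4R)[i][j] = 4 * R[i][j].
  (4R)[0][0] = 4 * (-1) = -4
  (4R)[0][1] = 4 * (6) = 24
  (4R)[0][2] = 4 * (-6) = -24
  (4R)[1][0] = 4 * (-7) = -28
  (4R)[1][1] = 4 * (10) = 40
  (4R)[1][2] = 4 * (-6) = -24
  (4R)[2][0] = 4 * (-9) = -36
  (4R)[2][1] = 4 * (-10) = -40
  (4R)[2][2] = 4 * (2) = 8
4R =
[       -4        24       -24 ]
[      -28        40       -24 ]
[      -36       -40         8 ]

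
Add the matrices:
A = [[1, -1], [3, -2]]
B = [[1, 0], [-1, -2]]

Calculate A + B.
[[2, -1], [2, -4]]

Add corresponding elements:
(1)+(1)=2
(-1)+(0)=-1
(3)+(-1)=2
(-2)+(-2)=-4
A + B = [[2, -1], [2, -4]]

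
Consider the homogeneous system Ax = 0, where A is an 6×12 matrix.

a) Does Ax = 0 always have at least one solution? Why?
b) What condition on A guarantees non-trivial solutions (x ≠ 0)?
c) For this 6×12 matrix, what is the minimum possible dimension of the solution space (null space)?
a) Yes, x = 0 is always a solution. b) When A has linearly dependent columns (rank < n). c) Minimum nullity = 6.

a) x = 0 satisfies A·0 = 0, so the zero vector is always a solution.
b) Non-trivial solutions exist iff the columns of A are linearly dependent, equivalently rank(A) < n (the number of columns).
c) By rank-nullity, rank(A) + nullity(A) = n = 12. Since A has only 6 rows, rank(A) ≤ 6, so nullity(A) ≥ 12 - 6 = 6.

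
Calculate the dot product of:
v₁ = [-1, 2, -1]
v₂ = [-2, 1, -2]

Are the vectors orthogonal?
6, No

The dot product is the sum of products of corresponding components.
v₁·v₂ = (-1)*(-2) + (2)*(1) + (-1)*(-2) = 2 + 2 + 2 = 6.
Two vectors are orthogonal iff their dot product is 0; here the dot product is 6, so the vectors are not orthogonal.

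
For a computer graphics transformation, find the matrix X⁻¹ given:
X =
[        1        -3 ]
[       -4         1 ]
det(X) = -11
X⁻¹ =
[    -1/11     -3/11 ]
[    -4/11     -1/11 ]

For a 2×2 matrix X = [[a, b], [c, d]] with det(X) ≠ 0, X⁻¹ = (1/det(X)) * [[d, -b], [-c, a]].
det(X) = (1)*(1) - (-3)*(-4) = 1 - 12 = -11.
X⁻¹ = (1/-11) * [[1, 3], [4, 1]].
Dividing each entry by -11 and reducing:
X⁻¹ =
[    -1/11     -3/11 ]
[    -4/11     -1/11 ]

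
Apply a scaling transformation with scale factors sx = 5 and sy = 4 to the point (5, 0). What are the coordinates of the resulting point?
(25, 0)

Scaling matrix:
[[5, 0], [0, 4]]
Result: (5 × 5, 0 × 4) = (25, 0)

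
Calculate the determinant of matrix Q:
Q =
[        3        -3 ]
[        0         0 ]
det(Q) = 0

For a 2×2 matrix [[a, b], [c, d]], det = a*d - b*c.
det(Q) = (3)*(0) - (-3)*(0) = 0 - 0 = 0.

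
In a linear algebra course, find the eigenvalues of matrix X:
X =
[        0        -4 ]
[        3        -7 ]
λ = -4, -3

Solve det(X - λI) = 0. For a 2×2 matrix the characteristic equation is λ² - (trace)λ + det = 0.
trace(X) = a + d = 0 - 7 = -7.
det(X) = a*d - b*c = (0)*(-7) - (-4)*(3) = 0 + 12 = 12.
Characteristic equation: λ² - (-7)λ + (12) = 0.
Discriminant = (-7)² - 4*(12) = 49 - 48 = 1.
λ = (-7 ± √1) / 2 = (-7 ± 1) / 2 = -4, -3.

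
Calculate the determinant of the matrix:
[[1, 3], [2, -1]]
-7

For a 2×2 matrix [[a, b], [c, d]], det = ad - bc
det = (1)(-1) - (3)(2) = -1 - 6 = -7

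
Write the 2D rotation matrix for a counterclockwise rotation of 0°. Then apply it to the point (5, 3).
R = [[1, 0], [0, 1]]; R·(5, 3) = (5, 3)

Rotation matrix formula: R(θ) = [[cos θ, -sin θ], [sin θ, cos θ]]
For θ = 0°:
cos(0°) = 1
sin(0°) = 0
R = [[1, 0], [0, 1]]
Apply to (5, 3): [1·5 + (0)·3, 0·5 + 1·3] = (5, 3)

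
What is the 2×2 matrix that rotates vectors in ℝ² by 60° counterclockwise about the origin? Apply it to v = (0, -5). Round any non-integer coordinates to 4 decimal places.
R = [[1/2, -√3/2], [√3/2, 1/2]]; R·v = (4.3301, -2.5000)

A counterclockwise rotation by angle θ in ℝ² has matrix R(θ) = [[cos θ, -sin θ], [sin θ, cos θ]].
For θ = 60°: cos θ = 1/2, sin θ = √3/2.
R(60°) = [[1/2, -√3/2], [√3/2, 1/2]].
R·v = [1/2·0 + (-√3/2)·-5, √3/2·0 + 1/2·-5] = (4.3301, -2.5000).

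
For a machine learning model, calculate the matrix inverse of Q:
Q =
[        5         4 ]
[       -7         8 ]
det(Q) = 68
Q⁻¹ =
[     2/17     -1/17 ]
[     7/68      5/68 ]

For a 2×2 matrix Q = [[a, b], [c, d]] with det(Q) ≠ 0, Q⁻¹ = (1/det(Q)) * [[d, -b], [-c, a]].
det(Q) = (5)*(8) - (4)*(-7) = 40 + 28 = 68.
Q⁻¹ = (1/68) * [[8, -4], [7, 5]].
Dividing each entry by 68 and reducing:
Q⁻¹ =
[     2/17     -1/17 ]
[     7/68      5/68 ]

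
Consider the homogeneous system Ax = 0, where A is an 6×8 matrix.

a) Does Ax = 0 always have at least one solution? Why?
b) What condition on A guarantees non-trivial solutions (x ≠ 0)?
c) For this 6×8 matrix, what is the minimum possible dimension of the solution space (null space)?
a) Yes, x = 0 is always a solution. b) When A has linearly dependent columns (rank < n). c) Minimum nullity = 2.

a) x = 0 satisfies A·0 = 0, so the zero vector is always a solution.
b) Non-trivial solutions exist iff the columns of A are linearly dependent, equivalently rank(A) < n (the number of columns).
c) By rank-nullity, rank(A) + nullity(A) = n = 8. Since A has only 6 rows, rank(A) ≤ 6, so nullity(A) ≥ 8 - 6 = 2.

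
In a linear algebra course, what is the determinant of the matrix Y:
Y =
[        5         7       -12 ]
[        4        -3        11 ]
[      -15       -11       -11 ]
det(Y) = 991

Expand along row 0 (cofactor expansion): det(Y) = a*(e*i - f*h) - b*(d*i - f*g) + c*(d*h - e*g), where the 3×3 is [[a, b, c], [d, e, f], [g, h, i]].
Minor M_00 = (-3)*(-11) - (11)*(-11) = 33 + 121 = 154.
Minor M_01 = (4)*(-11) - (11)*(-15) = -44 + 165 = 121.
Minor M_02 = (4)*(-11) - (-3)*(-15) = -44 - 45 = -89.
det(Y) = (5)*(154) - (7)*(121) + (-12)*(-89) = 770 - 847 + 1068 = 991.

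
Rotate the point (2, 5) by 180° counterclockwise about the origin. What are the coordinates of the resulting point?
(-2, -5)

Rotation matrix R(θ) = [[cos θ, -sin θ], [sin θ, cos θ]]; for θ = 180°:
R = [[-1, 0], [0, -1]]
Result: R × [2, 5]ᵀ = [-1·2 + (0)·5, 0·2 + (-1)·5]ᵀ = (-2, -5)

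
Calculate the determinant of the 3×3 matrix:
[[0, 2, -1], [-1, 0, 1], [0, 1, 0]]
1

Expansion along first row:
det = 0·det([[0,1],[1,0]]) - 2·det([[-1,1],[0,0]]) + -1·det([[-1,0],[0,1]])
    = 0·(0·0 - 1·1) - 2·(-1·0 - 1·0) + -1·(-1·1 - 0·0)
    = 0·-1 - 2·0 + -1·-1
    = 0 + 0 + 1 = 1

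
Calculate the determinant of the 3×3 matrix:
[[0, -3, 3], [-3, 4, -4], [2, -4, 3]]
9

Expansion along first row:
det = 0·det([[4,-4],[-4,3]]) - -3·det([[-3,-4],[2,3]]) + 3·det([[-3,4],[2,-4]])
    = 0·(4·3 - -4·-4) - -3·(-3·3 - -4·2) + 3·(-3·-4 - 4·2)
    = 0·-4 - -3·-1 + 3·4
    = 0 + -3 + 12 = 9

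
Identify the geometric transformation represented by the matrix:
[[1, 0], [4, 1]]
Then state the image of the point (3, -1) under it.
vertical shear with factor 4; image of (3, -1) is (3, 11)

The matrix [[1, 0], [k, 1]] sends (x, y) to (x, 4x + y), leaving the x-coordinate fixed: a vertical shear.
The matrix [[1, 0], [4, 1]] represents: vertical shear with factor 4.
Applying it to (3, -1): [1·3 + 0·-1, 4·3 + 1·-1] = (3, 11).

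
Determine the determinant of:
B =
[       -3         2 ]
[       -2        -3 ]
det(B) = 13

For a 2×2 matrix [[a, b], [c, d]], det = a*d - b*c.
det(B) = (-3)*(-3) - (2)*(-2) = 9 + 4 = 13.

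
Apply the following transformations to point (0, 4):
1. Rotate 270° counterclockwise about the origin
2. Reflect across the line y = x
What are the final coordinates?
(0, 4)

Step 1: Rotate 270° → (4, 0)
Step 2: Reflect across the line y = x → (0, 4)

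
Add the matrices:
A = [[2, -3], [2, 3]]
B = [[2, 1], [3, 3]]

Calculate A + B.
[[4, -2], [5, 6]]

Add corresponding elements:
(2)+(2)=4
(-3)+(1)=-2
(2)+(3)=5
(3)+(3)=6
A + B = [[4, -2], [5, 6]]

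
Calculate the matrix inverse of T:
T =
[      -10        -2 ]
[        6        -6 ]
det(T) = 72
T⁻¹ =
[    -1/12      1/36 ]
[    -1/12     -5/36 ]

For a 2×2 matrix T = [[a, b], [c, d]] with det(T) ≠ 0, T⁻¹ = (1/det(T)) * [[d, -b], [-c, a]].
det(T) = (-10)*(-6) - (-2)*(6) = 60 + 12 = 72.
T⁻¹ = (1/72) * [[-6, 2], [-6, -10]].
Dividing each entry by 72 and reducing:
T⁻¹ =
[    -1/12      1/36 ]
[    -1/12     -5/36 ]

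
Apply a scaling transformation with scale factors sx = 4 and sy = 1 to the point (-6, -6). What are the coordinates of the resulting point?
(-24, -6)

Scaling matrix:
[[4, 0], [0, 1]]
Result: (-6 × 4, -6 × 1) = (-24, -6)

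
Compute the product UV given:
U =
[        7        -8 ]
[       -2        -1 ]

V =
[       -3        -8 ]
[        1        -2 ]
UV =
[      -29       -40 ]
[        5        18 ]

Matrix multiplication: (UV)[i][j] = sum over k of U[i][k] * V[k][j].
  (UV)[0][0] = (7)*(-3) + (-8)*(1) = -29
  (UV)[0][1] = (7)*(-8) + (-8)*(-2) = -40
  (UV)[1][0] = (-2)*(-3) + (-1)*(1) = 5
  (UV)[1][1] = (-2)*(-8) + (-1)*(-2) = 18
UV =
[      -29       -40 ]
[        5        18 ]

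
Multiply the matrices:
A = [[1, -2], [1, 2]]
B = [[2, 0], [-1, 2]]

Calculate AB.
[[4, -4], [0, 4]]

Each entry (i,j) of AB = sum over k of A[i][k]*B[k][j].
(AB)[0][0] = (1)*(2) + (-2)*(-1) = 4
(AB)[0][1] = (1)*(0) + (-2)*(2) = -4
(AB)[1][0] = (1)*(2) + (2)*(-1) = 0
(AB)[1][1] = (1)*(0) + (2)*(2) = 4
AB = [[4, -4], [0, 4]]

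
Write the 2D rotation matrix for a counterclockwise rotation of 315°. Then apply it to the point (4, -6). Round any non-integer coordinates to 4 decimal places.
R = [[√2/2, √2/2], [-√2/2, √2/2]]; R·(4, -6) = (-1.4142, -7.0711)

Rotation matrix formula: R(θ) = [[cos θ, -sin θ], [sin θ, cos θ]]
For θ = 315°:
cos(315°) = √2/2
sin(315°) = -√2/2
R = [[√2/2, √2/2], [-√2/2, √2/2]]
Apply to (4, -6): [√2/2·4 + (√2/2)·-6, -√2/2·4 + √2/2·-6] = (-1.4142, -7.0711)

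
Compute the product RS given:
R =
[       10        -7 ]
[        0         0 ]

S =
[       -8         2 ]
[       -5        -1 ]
RS =
[      -45        27 ]
[        0         0 ]

Matrix multiplication: (RS)[i][j] = sum over k of R[i][k] * S[k][j].
  (RS)[0][0] = (10)*(-8) + (-7)*(-5) = -45
  (RS)[0][1] = (10)*(2) + (-7)*(-1) = 27
  (RS)[1][0] = (0)*(-8) + (0)*(-5) = 0
  (RS)[1][1] = (0)*(2) + (0)*(-1) = 0
RS =
[      -45        27 ]
[        0         0 ]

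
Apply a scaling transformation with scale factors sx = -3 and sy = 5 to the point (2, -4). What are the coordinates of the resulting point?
(-6, -20)

Scaling matrix:
[[-3, 0], [0, 5]]
Result: (2 × -3, -4 × 5) = (-6, -20)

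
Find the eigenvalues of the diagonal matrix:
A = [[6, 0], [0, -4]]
λ₁ = 6, λ₂ = -4

The characteristic polynomial of A is det(A - λI) = (6 - λ)(-4 - λ) = 0.
The roots are λ = 6 and λ = -4, so the eigenvalues are the diagonal entries.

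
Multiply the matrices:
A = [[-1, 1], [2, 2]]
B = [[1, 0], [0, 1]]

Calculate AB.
[[-1, 1], [2, 2]]

Each entry (i,j) of AB = sum over k of A[i][k]*B[k][j].
(AB)[0][0] = (-1)*(1) + (1)*(0) = -1
(AB)[0][1] = (-1)*(0) + (1)*(1) = 1
(AB)[1][0] = (2)*(1) + (2)*(0) = 2
(AB)[1][1] = (2)*(0) + (2)*(1) = 2
AB = [[-1, 1], [2, 2]]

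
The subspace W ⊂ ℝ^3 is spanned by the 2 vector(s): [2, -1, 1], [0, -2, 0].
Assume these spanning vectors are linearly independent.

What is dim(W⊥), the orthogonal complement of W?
dim(W⊥) = 1

For any subspace W of ℝ^n, dim(W) + dim(W⊥) = n (the whole-space dimension).
Here the given 2 vectors are linearly independent, so dim(W) = 2.
Thus dim(W⊥) = n - dim(W) = 3 - 2 = 1.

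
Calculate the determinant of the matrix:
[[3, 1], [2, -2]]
-8

For a 2×2 matrix [[a, b], [c, d]], det = ad - bc
det = (3)(-2) - (1)(2) = -6 - 2 = -8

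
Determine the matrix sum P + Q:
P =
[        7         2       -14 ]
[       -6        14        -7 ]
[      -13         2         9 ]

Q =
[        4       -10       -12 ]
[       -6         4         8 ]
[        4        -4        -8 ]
P + Q =
[       11        -8       -26 ]
[      -12        18         1 ]
[       -9        -2         1 ]

Matrix addition is elementwise: (P+Q)[i][j] = P[i][j] + Q[i][j].
  (P+Q)[0][0] = (7) + (4) = 11
  (P+Q)[0][1] = (2) + (-10) = -8
  (P+Q)[0][2] = (-14) + (-12) = -26
  (P+Q)[1][0] = (-6) + (-6) = -12
  (P+Q)[1][1] = (14) + (4) = 18
  (P+Q)[1][2] = (-7) + (8) = 1
  (P+Q)[2][0] = (-13) + (4) = -9
  (P+Q)[2][1] = (2) + (-4) = -2
  (P+Q)[2][2] = (9) + (-8) = 1
P + Q =
[       11        -8       -26 ]
[      -12        18         1 ]
[       -9        -2         1 ]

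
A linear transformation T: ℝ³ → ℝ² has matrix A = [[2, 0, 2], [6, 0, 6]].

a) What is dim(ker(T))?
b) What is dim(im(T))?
dim(ker) = 2, dim(im) = 1

Observe that row 2 = 3 × row 1 (so the rows are linearly dependent).
Thus rank(A) = 1 (only one linearly independent row).
dim(im(T)) = rank(A) = 1.
By the rank-nullity theorem applied to T: ℝ³ → ℝ², rank(A) + nullity(A) = 3 (the domain dimension), so dim(ker(T)) = 3 - 1 = 2.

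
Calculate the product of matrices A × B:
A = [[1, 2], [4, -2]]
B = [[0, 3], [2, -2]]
[[4, -1], [-4, 16]]

Matrix multiplication:
C[0][0] = 1×0 + 2×2 = 4
C[0][1] = 1×3 + 2×-2 = -1
C[1][0] = 4×0 + -2×2 = -4
C[1][1] = 4×3 + -2×-2 = 16
Result: [[4, -1], [-4, 16]]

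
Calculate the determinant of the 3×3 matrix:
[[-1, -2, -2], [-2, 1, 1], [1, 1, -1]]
10

Expansion along first row:
det = -1·det([[1,1],[1,-1]]) - -2·det([[-2,1],[1,-1]]) + -2·det([[-2,1],[1,1]])
    = -1·(1·-1 - 1·1) - -2·(-2·-1 - 1·1) + -2·(-2·1 - 1·1)
    = -1·-2 - -2·1 + -2·-3
    = 2 + 2 + 6 = 10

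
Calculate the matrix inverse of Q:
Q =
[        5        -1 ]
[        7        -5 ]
det(Q) = -18
Q⁻¹ =
[     5/18     -1/18 ]
[     7/18     -5/18 ]

For a 2×2 matrix Q = [[a, b], [c, d]] with det(Q) ≠ 0, Q⁻¹ = (1/det(Q)) * [[d, -b], [-c, a]].
det(Q) = (5)*(-5) - (-1)*(7) = -25 + 7 = -18.
Q⁻¹ = (1/-18) * [[-5, 1], [-7, 5]].
Dividing each entry by -18 and reducing:
Q⁻¹ =
[     5/18     -1/18 ]
[     7/18     -5/18 ]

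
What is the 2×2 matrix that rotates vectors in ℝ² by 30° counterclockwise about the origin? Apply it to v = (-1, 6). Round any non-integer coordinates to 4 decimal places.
R = [[√3/2, -1/2], [1/2, √3/2]]; R·v = (-3.8660, 4.6962)

A counterclockwise rotation by angle θ in ℝ² has matrix R(θ) = [[cos θ, -sin θ], [sin θ, cos θ]].
For θ = 30°: cos θ = √3/2, sin θ = 1/2.
R(30°) = [[√3/2, -1/2], [1/2, √3/2]].
R·v = [√3/2·-1 + (-1/2)·6, 1/2·-1 + √3/2·6] = (-3.8660, 4.6962).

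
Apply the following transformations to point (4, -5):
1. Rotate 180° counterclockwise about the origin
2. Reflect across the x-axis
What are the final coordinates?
(-4, -5)

Step 1: Rotate 180° → (-4, 5)
Step 2: Reflect across the x-axis → (-4, -5)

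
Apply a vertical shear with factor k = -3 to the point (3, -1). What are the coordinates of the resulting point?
(3, -10)

Shear matrix for vertical shear with factor k = -3:
[[1, 0], [-3, 1]]
Result: (3, -1) → (3, -10)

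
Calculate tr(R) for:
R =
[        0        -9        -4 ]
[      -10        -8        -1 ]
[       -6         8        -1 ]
tr(R) = 0 - 8 - 1 = -9

The trace of a square matrix is the sum of its diagonal entries.
Diagonal entries of R: R[0][0] = 0, R[1][1] = -8, R[2][2] = -1.
tr(R) = 0 - 8 - 1 = -9.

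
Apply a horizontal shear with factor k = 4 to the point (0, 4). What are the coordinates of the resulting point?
(16, 4)

Shear matrix for horizontal shear with factor k = 4:
[[1, 4], [0, 1]]
Result: (0, 4) → (16, 4)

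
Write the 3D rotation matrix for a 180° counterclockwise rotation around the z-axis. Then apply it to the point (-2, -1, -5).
R = [[-1, 0, 0], [0, -1, 0], [0, 0, 1]]; R·(-2, -1, -5) = (2, 1, -5)

Rotation matrix for 180° around z-axis:
cos(180°) = -1, sin(180°) = 0
R = [[-1, 0, 0], [0, -1, 0], [0, 0, 1]]
Apply to (-2, -1, -5): R·[-2, -1, -5]ᵀ = (2, 1, -5)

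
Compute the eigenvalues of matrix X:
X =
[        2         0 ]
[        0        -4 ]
λ = -4, 2

Solve det(X - λI) = 0. For a 2×2 matrix the characteristic equation is λ² - (trace)λ + det = 0.
trace(X) = a + d = 2 - 4 = -2.
det(X) = a*d - b*c = (2)*(-4) - (0)*(0) = -8 - 0 = -8.
Characteristic equation: λ² - (-2)λ + (-8) = 0.
Discriminant = (-2)² - 4*(-8) = 4 + 32 = 36.
λ = (-2 ± √36) / 2 = (-2 ± 6) / 2 = -4, 2.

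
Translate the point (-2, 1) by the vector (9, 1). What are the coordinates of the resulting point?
(7, 2)

Translation by (9, 1):
x' = -2 + 9 = 7
y' = 1 + 1 = 2
Homogeneous matrix: [[1, 0, 9], [0, 1, 1], [0, 0, 1]]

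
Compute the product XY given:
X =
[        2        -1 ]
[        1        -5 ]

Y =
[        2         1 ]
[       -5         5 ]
XY =
[        9        -3 ]
[       27       -24 ]

Matrix multiplication: (XY)[i][j] = sum over k of X[i][k] * Y[k][j].
  (XY)[0][0] = (2)*(2) + (-1)*(-5) = 9
  (XY)[0][1] = (2)*(1) + (-1)*(5) = -3
  (XY)[1][0] = (1)*(2) + (-5)*(-5) = 27
  (XY)[1][1] = (1)*(1) + (-5)*(5) = -24
XY =
[        9        -3 ]
[       27       -24 ]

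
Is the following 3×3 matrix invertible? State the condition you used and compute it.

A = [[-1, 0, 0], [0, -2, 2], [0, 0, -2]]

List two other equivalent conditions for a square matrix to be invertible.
Yes, invertible; det(A) = -4 ≠ 0. Equivalent conditions: rank(A) = 3; Ax = 0 has only the trivial solution; 0 is not an eigenvalue; the columns of A are linearly independent.

To check invertibility, compute det(A).
The given matrix is triangular, so det(A) equals the product of its diagonal entries = -4 ≠ 0.
Since det(A) ≠ 0, A is invertible.
Equivalent conditions for a square matrix A to be invertible:
- rank(A) = 3 (full rank).
- The homogeneous system Ax = 0 has only the trivial solution x = 0.
- 0 is not an eigenvalue of A.
- The columns (equivalently rows) of A are linearly independent.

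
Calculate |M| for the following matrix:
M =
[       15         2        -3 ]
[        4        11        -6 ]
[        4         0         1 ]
det(M) = 241

Expand along row 0 (cofactor expansion): det(M) = a*(e*i - f*h) - b*(d*i - f*g) + c*(d*h - e*g), where the 3×3 is [[a, b, c], [d, e, f], [g, h, i]].
Minor M_00 = (11)*(1) - (-6)*(0) = 11 - 0 = 11.
Minor M_01 = (4)*(1) - (-6)*(4) = 4 + 24 = 28.
Minor M_02 = (4)*(0) - (11)*(4) = 0 - 44 = -44.
det(M) = (15)*(11) - (2)*(28) + (-3)*(-44) = 165 - 56 + 132 = 241.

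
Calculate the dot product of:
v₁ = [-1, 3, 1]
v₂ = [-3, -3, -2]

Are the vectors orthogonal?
-8, No

The dot product is the sum of products of corresponding components.
v₁·v₂ = (-1)*(-3) + (3)*(-3) + (1)*(-2) = 3 - 9 - 2 = -8.
Two vectors are orthogonal iff their dot product is 0; here the dot product is -8, so the vectors are not orthogonal.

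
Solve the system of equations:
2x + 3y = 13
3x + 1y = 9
x = 2, y = 3

Use elimination (row reduction):
Equation 1: 2x + 3y = 13.
Equation 2: 3x + 1y = 9.
Multiply Eq1 by 3 and Eq2 by 2: 6x + 9y = 39;  6x + 2y = 18.
Subtract: (-7)y = -21, so y = 3.
Back-substitute into Eq1: 2x + 3*(3) = 13, so x = 2.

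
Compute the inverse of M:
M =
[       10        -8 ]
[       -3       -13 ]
det(M) = -154
M⁻¹ =
[   13/154     -4/77 ]
[   -3/154     -5/77 ]

For a 2×2 matrix M = [[a, b], [c, d]] with det(M) ≠ 0, M⁻¹ = (1/det(M)) * [[d, -b], [-c, a]].
det(M) = (10)*(-13) - (-8)*(-3) = -130 - 24 = -154.
M⁻¹ = (1/-154) * [[-13, 8], [3, 10]].
Dividing each entry by -154 and reducing:
M⁻¹ =
[   13/154     -4/77 ]
[   -3/154     -5/77 ]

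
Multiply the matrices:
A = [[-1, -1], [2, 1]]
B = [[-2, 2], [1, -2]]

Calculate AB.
[[1, 0], [-3, 2]]

Each entry (i,j) of AB = sum over k of A[i][k]*B[k][j].
(AB)[0][0] = (-1)*(-2) + (-1)*(1) = 1
(AB)[0][1] = (-1)*(2) + (-1)*(-2) = 0
(AB)[1][0] = (2)*(-2) + (1)*(1) = -3
(AB)[1][1] = (2)*(2) + (1)*(-2) = 2
AB = [[1, 0], [-3, 2]]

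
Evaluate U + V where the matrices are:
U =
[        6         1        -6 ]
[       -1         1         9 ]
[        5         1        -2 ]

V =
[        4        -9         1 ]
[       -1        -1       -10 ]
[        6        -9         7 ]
U + V =
[       10        -8        -5 ]
[       -2         0        -1 ]
[       11        -8         5 ]

Matrix addition is elementwise: (U+V)[i][j] = U[i][j] + V[i][j].
  (U+V)[0][0] = (6) + (4) = 10
  (U+V)[0][1] = (1) + (-9) = -8
  (U+V)[0][2] = (-6) + (1) = -5
  (U+V)[1][0] = (-1) + (-1) = -2
  (U+V)[1][1] = (1) + (-1) = 0
  (U+V)[1][2] = (9) + (-10) = -1
  (U+V)[2][0] = (5) + (6) = 11
  (U+V)[2][1] = (1) + (-9) = -8
  (U+V)[2][2] = (-2) + (7) = 5
U + V =
[       10        -8        -5 ]
[       -2         0        -1 ]
[       11        -8         5 ]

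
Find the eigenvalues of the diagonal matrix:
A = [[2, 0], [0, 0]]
λ₁ = 2, λ₂ = 0

The characteristic polynomial of A is det(A - λI) = (2 - λ)(0 - λ) = 0.
The roots are λ = 2 and λ = 0, so the eigenvalues are the diagonal entries.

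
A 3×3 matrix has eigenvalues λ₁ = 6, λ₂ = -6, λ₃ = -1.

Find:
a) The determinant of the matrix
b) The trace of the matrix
det = 36, trace = -1

Two standard eigenvalue identities:
- det(A) equals the product of the eigenvalues (counted with multiplicity).
- trace(A) equals the sum of the eigenvalues.
det(A) = (6)*(-6)*(-1) = 36.
trace(A) = 6 - 6 - 1 = -1.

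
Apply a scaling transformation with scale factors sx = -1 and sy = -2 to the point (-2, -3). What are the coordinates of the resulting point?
(2, 6)

Scaling matrix:
[[-1, 0], [0, -2]]
Result: (-2 × -1, -3 × -2) = (2, 6)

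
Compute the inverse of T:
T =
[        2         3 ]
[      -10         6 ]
det(T) = 42
T⁻¹ =
[      1/7     -1/14 ]
[     5/21      1/21 ]

For a 2×2 matrix T = [[a, b], [c, d]] with det(T) ≠ 0, T⁻¹ = (1/det(T)) * [[d, -b], [-c, a]].
det(T) = (2)*(6) - (3)*(-10) = 12 + 30 = 42.
T⁻¹ = (1/42) * [[6, -3], [10, 2]].
Dividing each entry by 42 and reducing:
T⁻¹ =
[      1/7     -1/14 ]
[     5/21      1/21 ]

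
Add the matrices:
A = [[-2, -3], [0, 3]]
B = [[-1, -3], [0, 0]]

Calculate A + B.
[[-3, -6], [0, 3]]

Add corresponding elements:
(-2)+(-1)=-3
(-3)+(-3)=-6
(0)+(0)=0
(3)+(0)=3
A + B = [[-3, -6], [0, 3]]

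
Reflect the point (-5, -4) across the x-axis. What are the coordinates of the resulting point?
(-5, 4)

Reflection across x-axis: (-5, -4) → (-5, 4)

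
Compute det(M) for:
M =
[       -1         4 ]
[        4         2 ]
det(M) = -18

For a 2×2 matrix [[a, b], [c, d]], det = a*d - b*c.
det(M) = (-1)*(2) - (4)*(4) = -2 - 16 = -18.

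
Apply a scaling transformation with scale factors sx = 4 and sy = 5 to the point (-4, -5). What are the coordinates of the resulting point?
(-16, -25)

Scaling matrix:
[[4, 0], [0, 5]]
Result: (-4 × 4, -5 × 5) = (-16, -25)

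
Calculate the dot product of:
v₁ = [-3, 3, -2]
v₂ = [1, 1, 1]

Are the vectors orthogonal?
-2, No

The dot product is the sum of products of corresponding components.
v₁·v₂ = (-3)*(1) + (3)*(1) + (-2)*(1) = -3 + 3 - 2 = -2.
Two vectors are orthogonal iff their dot product is 0; here the dot product is -2, so the vectors are not orthogonal.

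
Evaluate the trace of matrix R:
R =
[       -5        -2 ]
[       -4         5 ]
tr(R) = -5 + 5 = 0

The trace of a square matrix is the sum of its diagonal entries.
Diagonal entries of R: R[0][0] = -5, R[1][1] = 5.
tr(R) = -5 + 5 = 0.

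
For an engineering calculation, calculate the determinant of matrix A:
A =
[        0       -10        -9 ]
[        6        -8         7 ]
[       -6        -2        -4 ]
det(A) = 720

Expand along row 0 (cofactor expansion): det(A) = a*(e*i - f*h) - b*(d*i - f*g) + c*(d*h - e*g), where the 3×3 is [[a, b, c], [d, e, f], [g, h, i]].
Minor M_00 = (-8)*(-4) - (7)*(-2) = 32 + 14 = 46.
Minor M_01 = (6)*(-4) - (7)*(-6) = -24 + 42 = 18.
Minor M_02 = (6)*(-2) - (-8)*(-6) = -12 - 48 = -60.
det(A) = (0)*(46) - (-10)*(18) + (-9)*(-60) = 0 + 180 + 540 = 720.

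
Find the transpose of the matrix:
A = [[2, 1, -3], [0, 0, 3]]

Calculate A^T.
[[2, 0], [1, 0], [-3, 3]]

The transpose sends entry (i,j) to (j,i); rows become columns.
Row 0 of A: [2, 1, -3] -> column 0 of A^T.
Row 1 of A: [0, 0, 3] -> column 1 of A^T.
A^T = [[2, 0], [1, 0], [-3, 3]]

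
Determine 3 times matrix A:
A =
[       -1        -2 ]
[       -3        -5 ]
3A =
[       -3        -6 ]
[       -9       -15 ]

Scalar multiplication is elementwise: (3A)[i][j] = 3 * A[i][j].
  (3A)[0][0] = 3 * (-1) = -3
  (3A)[0][1] = 3 * (-2) = -6
  (3A)[1][0] = 3 * (-3) = -9
  (3A)[1][1] = 3 * (-5) = -15
3A =
[       -3        -6 ]
[       -9       -15 ]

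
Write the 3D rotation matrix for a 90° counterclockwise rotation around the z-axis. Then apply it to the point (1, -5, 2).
R = [[0, -1, 0], [1, 0, 0], [0, 0, 1]]; R·(1, -5, 2) = (5, 1, 2)

Rotation matrix for 90° around z-axis:
cos(90°) = 0, sin(90°) = 1
R = [[0, -1, 0], [1, 0, 0], [0, 0, 1]]
Apply to (1, -5, 2): R·[1, -5, 2]ᵀ = (5, 1, 2)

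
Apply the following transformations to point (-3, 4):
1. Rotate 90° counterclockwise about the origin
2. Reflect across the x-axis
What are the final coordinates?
(-4, 3)

Step 1: Rotate 90° → (-4, -3)
Step 2: Reflect across the x-axis → (-4, 3)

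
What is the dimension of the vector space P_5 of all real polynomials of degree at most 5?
Dimension = 6

A polynomial of degree at most 5 can be written as a₀ + a₁x + a₂x² + … + a_5x^5, with 6 free coefficients a₀, …, a_5.
The set {1, x, x², …, x^5} is a basis: it spans P_5 (every such polynomial is a linear combination of these) and is linearly independent (a polynomial is zero iff all its coefficients are zero).
Therefore dim(P_5) = 5 + 1 = 6.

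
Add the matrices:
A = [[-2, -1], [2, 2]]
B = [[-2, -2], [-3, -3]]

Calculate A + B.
[[-4, -3], [-1, -1]]

Add corresponding elements:
(-2)+(-2)=-4
(-1)+(-2)=-3
(2)+(-3)=-1
(2)+(-3)=-1
A + B = [[-4, -3], [-1, -1]]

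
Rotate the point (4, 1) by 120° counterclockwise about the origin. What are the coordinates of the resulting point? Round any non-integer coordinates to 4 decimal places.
(-2.8660, 2.9641)

Rotation matrix R(θ) = [[cos θ, -sin θ], [sin θ, cos θ]]; for θ = 120°:
R = [[-1/2, -√3/2], [√3/2, -1/2]]
Result: R × [4, 1]ᵀ = [-1/2·4 + (-√3/2)·1, √3/2·4 + (-1/2)·1]ᵀ = (-2.8660, 2.9641)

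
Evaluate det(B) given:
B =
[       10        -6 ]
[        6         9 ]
det(B) = 126

For a 2×2 matrix [[a, b], [c, d]], det = a*d - b*c.
det(B) = (10)*(9) - (-6)*(6) = 90 + 36 = 126.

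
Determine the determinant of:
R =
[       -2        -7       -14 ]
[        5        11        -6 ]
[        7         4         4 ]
det(R) = 1096

Expand along row 0 (cofactor expansion): det(R) = a*(e*i - f*h) - b*(d*i - f*g) + c*(d*h - e*g), where the 3×3 is [[a, b, c], [d, e, f], [g, h, i]].
Minor M_00 = (11)*(4) - (-6)*(4) = 44 + 24 = 68.
Minor M_01 = (5)*(4) - (-6)*(7) = 20 + 42 = 62.
Minor M_02 = (5)*(4) - (11)*(7) = 20 - 77 = -57.
det(R) = (-2)*(68) - (-7)*(62) + (-14)*(-57) = -136 + 434 + 798 = 1096.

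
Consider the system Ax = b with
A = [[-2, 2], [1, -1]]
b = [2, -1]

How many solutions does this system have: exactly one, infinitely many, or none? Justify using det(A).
Infinitely many solutions

det(A) = (-2)*(-1) - (2)*(1) = 0, so A is singular (column 2 is -1 times column 1).
b = [2, -1] = -1 * column 1 of A, so b lies in the column space of A.
A singular matrix whose right-hand side is in its column space gives a 1-parameter family of solutions — infinitely many.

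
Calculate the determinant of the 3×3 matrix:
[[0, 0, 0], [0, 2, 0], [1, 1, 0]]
0

Expansion along first row:
det = 0·det([[2,0],[1,0]]) - 0·det([[0,0],[1,0]]) + 0·det([[0,2],[1,1]])
    = 0·(2·0 - 0·1) - 0·(0·0 - 0·1) + 0·(0·1 - 2·1)
    = 0·0 - 0·0 + 0·-2
    = 0 + 0 + 0 = 0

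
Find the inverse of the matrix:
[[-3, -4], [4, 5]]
[[5, 4], [-4, -3]]

For [[a,b],[c,d]], inverse = (1/det)·[[d,-b],[-c,a]]
det = -3·5 - -4·4 = 1
Inverse = (1/1)·[[5, 4], [-4, -3]]
        = [[5, 4], [-4, -3]]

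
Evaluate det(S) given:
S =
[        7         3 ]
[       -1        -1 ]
det(S) = -4

For a 2×2 matrix [[a, b], [c, d]], det = a*d - b*c.
det(S) = (7)*(-1) - (3)*(-1) = -7 + 3 = -4.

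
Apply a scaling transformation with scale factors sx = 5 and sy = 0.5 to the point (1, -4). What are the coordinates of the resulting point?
(5, -2.0)

Scaling matrix:
[[5, 0], [0, 0.50]]
Result: (1 × 5, -4 × 0.5) = (5, -2.0)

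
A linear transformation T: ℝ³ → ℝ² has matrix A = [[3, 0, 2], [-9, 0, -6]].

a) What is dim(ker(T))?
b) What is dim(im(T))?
dim(ker) = 2, dim(im) = 1

Observe that row 2 = -3 × row 1 (so the rows are linearly dependent).
Thus rank(A) = 1 (only one linearly independent row).
dim(im(T)) = rank(A) = 1.
By the rank-nullity theorem applied to T: ℝ³ → ℝ², rank(A) + nullity(A) = 3 (the domain dimension), so dim(ker(T)) = 3 - 1 = 2.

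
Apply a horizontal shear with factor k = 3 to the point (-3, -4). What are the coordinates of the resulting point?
(-15, -4)

Shear matrix for horizontal shear with factor k = 3:
[[1, 3], [0, 1]]
Result: (-3, -4) → (-15, -4)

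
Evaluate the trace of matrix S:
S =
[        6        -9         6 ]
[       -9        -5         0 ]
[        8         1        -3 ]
tr(S) = 6 - 5 - 3 = -2

The trace of a square matrix is the sum of its diagonal entries.
Diagonal entries of S: S[0][0] = 6, S[1][1] = -5, S[2][2] = -3.
tr(S) = 6 - 5 - 3 = -2.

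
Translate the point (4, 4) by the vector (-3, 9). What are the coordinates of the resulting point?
(1, 13)

Translation by (-3, 9):
x' = 4 + -3 = 1
y' = 4 + 9 = 13
Homogeneous matrix: [[1, 0, -3], [0, 1, 9], [0, 0, 1]]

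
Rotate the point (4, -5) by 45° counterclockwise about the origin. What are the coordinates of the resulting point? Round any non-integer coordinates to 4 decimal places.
(6.3640, -0.7071)

Rotation matrix R(θ) = [[cos θ, -sin θ], [sin θ, cos θ]]; for θ = 45°:
R = [[√2/2, -√2/2], [√2/2, √2/2]]
Result: R × [4, -5]ᵀ = [√2/2·4 + (-√2/2)·-5, √2/2·4 + (√2/2)·-5]ᵀ = (6.3640, -0.7071)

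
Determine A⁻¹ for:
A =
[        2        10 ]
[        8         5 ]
det(A) = -70
A⁻¹ =
[    -1/14       1/7 ]
[     4/35     -1/35 ]

For a 2×2 matrix A = [[a, b], [c, d]] with det(A) ≠ 0, A⁻¹ = (1/det(A)) * [[d, -b], [-c, a]].
det(A) = (2)*(5) - (10)*(8) = 10 - 80 = -70.
A⁻¹ = (1/-70) * [[5, -10], [-8, 2]].
Dividing each entry by -70 and reducing:
A⁻¹ =
[    -1/14       1/7 ]
[     4/35     -1/35 ]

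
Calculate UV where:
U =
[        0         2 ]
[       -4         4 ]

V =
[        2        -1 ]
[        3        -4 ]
UV =
[        6        -8 ]
[        4       -12 ]

Matrix multiplication: (UV)[i][j] = sum over k of U[i][k] * V[k][j].
  (UV)[0][0] = (0)*(2) + (2)*(3) = 6
  (UV)[0][1] = (0)*(-1) + (2)*(-4) = -8
  (UV)[1][0] = (-4)*(2) + (4)*(3) = 4
  (UV)[1][1] = (-4)*(-1) + (4)*(-4) = -12
UV =
[        6        -8 ]
[        4       -12 ]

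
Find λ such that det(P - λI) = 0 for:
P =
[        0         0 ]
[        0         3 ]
λ = 0, 3

Solve det(P - λI) = 0. For a 2×2 matrix the characteristic equation is λ² - (trace)λ + det = 0.
trace(P) = a + d = 0 + 3 = 3.
det(P) = a*d - b*c = (0)*(3) - (0)*(0) = 0 - 0 = 0.
Characteristic equation: λ² - (3)λ + (0) = 0.
Discriminant = (3)² - 4*(0) = 9 - 0 = 9.
λ = (3 ± √9) / 2 = (3 ± 3) / 2 = 0, 3.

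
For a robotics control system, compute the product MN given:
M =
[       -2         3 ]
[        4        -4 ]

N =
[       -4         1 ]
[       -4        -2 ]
MN =
[       -4        -8 ]
[        0        12 ]

Matrix multiplication: (MN)[i][j] = sum over k of M[i][k] * N[k][j].
  (MN)[0][0] = (-2)*(-4) + (3)*(-4) = -4
  (MN)[0][1] = (-2)*(1) + (3)*(-2) = -8
  (MN)[1][0] = (4)*(-4) + (-4)*(-4) = 0
  (MN)[1][1] = (4)*(1) + (-4)*(-2) = 12
MN =
[       -4        -8 ]
[        0        12 ]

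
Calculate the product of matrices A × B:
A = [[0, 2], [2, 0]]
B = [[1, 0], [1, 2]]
[[2, 4], [2, 0]]

Matrix multiplication:
C[0][0] = 0×1 + 2×1 = 2
C[0][1] = 0×0 + 2×2 = 4
C[1][0] = 2×1 + 0×1 = 2
C[1][1] = 2×0 + 0×2 = 0
Result: [[2, 4], [2, 0]]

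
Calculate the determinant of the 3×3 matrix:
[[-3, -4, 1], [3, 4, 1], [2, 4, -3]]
8

Expansion along first row:
det = -3·det([[4,1],[4,-3]]) - -4·det([[3,1],[2,-3]]) + 1·det([[3,4],[2,4]])
    = -3·(4·-3 - 1·4) - -4·(3·-3 - 1·2) + 1·(3·4 - 4·2)
    = -3·-16 - -4·-11 + 1·4
    = 48 + -44 + 4 = 8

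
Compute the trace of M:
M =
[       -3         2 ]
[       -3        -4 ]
tr(M) = -3 - 4 = -7

The trace of a square matrix is the sum of its diagonal entries.
Diagonal entries of M: M[0][0] = -3, M[1][1] = -4.
tr(M) = -3 - 4 = -7.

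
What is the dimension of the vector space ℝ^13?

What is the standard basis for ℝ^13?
Dimension = 13; standard basis = {e_1, e_2, e_3, …, e_13}

ℝ^13 is the space of 13-tuples of real numbers; its dimension is 13.
The standard basis consists of 13 vectors: e_1, e_2, e_3, …, e_13, where e_i is the vector with 1 in position i and 0 elsewhere.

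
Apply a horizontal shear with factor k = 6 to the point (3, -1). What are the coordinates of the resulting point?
(-3, -1)

Shear matrix for horizontal shear with factor k = 6:
[[1, 6], [0, 1]]
Result: (3, -1) → (-3, -1)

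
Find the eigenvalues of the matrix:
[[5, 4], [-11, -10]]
λ = -6 and λ = 1

Characteristic equation: det(A - λI) = 0
λ² - (trace)λ + (det) = 0
λ² - (-5)λ + (-6) = 0
λ² + 5λ - 6 = 0
Solving: λ = -6, 1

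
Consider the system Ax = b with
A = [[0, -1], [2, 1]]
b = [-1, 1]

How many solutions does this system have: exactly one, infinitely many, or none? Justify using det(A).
Exactly one solution

Compute det(A) = (0)*(1) - (-1)*(2) = 2.
Because det(A) ≠ 0, A is invertible and Ax = b has a unique solution for every b (here x = A⁻¹ b).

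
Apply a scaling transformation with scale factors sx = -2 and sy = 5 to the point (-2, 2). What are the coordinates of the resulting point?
(4, 10)

Scaling matrix:
[[-2, 0], [0, 5]]
Result: (-2 × -2, 2 × 5) = (4, 10)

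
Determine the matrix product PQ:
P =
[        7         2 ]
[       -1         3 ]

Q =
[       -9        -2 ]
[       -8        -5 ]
PQ =
[      -79       -24 ]
[      -15       -13 ]

Matrix multiplication: (PQ)[i][j] = sum over k of P[i][k] * Q[k][j].
  (PQ)[0][0] = (7)*(-9) + (2)*(-8) = -79
  (PQ)[0][1] = (7)*(-2) + (2)*(-5) = -24
  (PQ)[1][0] = (-1)*(-9) + (3)*(-8) = -15
  (PQ)[1][1] = (-1)*(-2) + (3)*(-5) = -13
PQ =
[      -79       -24 ]
[      -15       -13 ]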